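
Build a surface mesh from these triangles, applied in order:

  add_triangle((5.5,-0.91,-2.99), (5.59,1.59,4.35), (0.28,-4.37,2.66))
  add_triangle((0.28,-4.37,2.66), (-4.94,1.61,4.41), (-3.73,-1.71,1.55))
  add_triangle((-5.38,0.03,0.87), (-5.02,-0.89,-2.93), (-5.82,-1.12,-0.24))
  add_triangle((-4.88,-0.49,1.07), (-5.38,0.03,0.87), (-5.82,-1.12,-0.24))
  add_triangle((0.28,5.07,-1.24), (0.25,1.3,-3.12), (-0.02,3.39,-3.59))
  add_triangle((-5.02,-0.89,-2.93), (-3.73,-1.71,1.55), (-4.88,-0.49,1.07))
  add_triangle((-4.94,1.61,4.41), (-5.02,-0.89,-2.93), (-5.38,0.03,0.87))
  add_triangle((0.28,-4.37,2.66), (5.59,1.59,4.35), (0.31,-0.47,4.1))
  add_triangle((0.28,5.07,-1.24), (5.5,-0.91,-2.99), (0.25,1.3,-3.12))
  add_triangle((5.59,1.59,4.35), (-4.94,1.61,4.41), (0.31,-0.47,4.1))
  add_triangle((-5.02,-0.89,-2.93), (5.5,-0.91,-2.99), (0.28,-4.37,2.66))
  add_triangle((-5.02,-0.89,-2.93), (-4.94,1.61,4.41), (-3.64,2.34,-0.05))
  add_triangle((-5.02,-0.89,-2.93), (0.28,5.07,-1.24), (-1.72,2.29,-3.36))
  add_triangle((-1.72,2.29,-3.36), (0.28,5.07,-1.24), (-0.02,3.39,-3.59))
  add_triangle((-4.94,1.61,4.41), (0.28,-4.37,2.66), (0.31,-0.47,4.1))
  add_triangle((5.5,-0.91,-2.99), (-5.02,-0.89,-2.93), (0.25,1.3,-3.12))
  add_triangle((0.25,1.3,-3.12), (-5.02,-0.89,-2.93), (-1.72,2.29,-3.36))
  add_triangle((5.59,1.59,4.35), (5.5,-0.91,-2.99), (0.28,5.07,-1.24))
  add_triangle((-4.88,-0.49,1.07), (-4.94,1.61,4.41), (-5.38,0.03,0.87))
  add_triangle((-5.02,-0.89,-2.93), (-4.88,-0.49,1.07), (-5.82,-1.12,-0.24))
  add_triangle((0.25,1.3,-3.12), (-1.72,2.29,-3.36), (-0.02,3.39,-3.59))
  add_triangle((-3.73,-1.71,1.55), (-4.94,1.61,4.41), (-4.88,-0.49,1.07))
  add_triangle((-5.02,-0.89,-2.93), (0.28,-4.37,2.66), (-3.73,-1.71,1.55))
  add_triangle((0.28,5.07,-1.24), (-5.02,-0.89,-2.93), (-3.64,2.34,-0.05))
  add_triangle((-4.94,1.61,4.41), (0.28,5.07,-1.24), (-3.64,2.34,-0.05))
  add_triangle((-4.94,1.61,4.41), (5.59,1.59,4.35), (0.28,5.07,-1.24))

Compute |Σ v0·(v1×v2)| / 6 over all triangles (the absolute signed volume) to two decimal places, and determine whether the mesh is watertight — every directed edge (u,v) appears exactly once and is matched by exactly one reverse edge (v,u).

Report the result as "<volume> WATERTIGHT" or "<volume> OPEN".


Per-triangle v0·(v1×v2)/6:
  t1: +35.7681
  t2: +13.2795
  t3: +2.8944
  t4: +0.8380
  t5: +0.9064
  t6: +4.6079
  t7: +2.3369
  t8: +14.7269
  t9: +12.6578
  t10: +15.1320
  t11: +26.8643
  t12: +13.9021
  t13: +6.8495
  t14: +3.8175
  t15: +14.5345
  t16: +11.6648
  t17: +4.6154
  t18: +37.1615
  t19: +2.0732
  t20: -1.2800
  t21: +1.8169
  t22: +4.8677
  t23: +11.5913
  t24: +12.2192
  t25: +13.0805
  t26: +42.4719
Σ = +309.3981 → |volume| = 309.40

Directed edges: 78 total, each appears once with its reverse present → watertight.

309.40 WATERTIGHT


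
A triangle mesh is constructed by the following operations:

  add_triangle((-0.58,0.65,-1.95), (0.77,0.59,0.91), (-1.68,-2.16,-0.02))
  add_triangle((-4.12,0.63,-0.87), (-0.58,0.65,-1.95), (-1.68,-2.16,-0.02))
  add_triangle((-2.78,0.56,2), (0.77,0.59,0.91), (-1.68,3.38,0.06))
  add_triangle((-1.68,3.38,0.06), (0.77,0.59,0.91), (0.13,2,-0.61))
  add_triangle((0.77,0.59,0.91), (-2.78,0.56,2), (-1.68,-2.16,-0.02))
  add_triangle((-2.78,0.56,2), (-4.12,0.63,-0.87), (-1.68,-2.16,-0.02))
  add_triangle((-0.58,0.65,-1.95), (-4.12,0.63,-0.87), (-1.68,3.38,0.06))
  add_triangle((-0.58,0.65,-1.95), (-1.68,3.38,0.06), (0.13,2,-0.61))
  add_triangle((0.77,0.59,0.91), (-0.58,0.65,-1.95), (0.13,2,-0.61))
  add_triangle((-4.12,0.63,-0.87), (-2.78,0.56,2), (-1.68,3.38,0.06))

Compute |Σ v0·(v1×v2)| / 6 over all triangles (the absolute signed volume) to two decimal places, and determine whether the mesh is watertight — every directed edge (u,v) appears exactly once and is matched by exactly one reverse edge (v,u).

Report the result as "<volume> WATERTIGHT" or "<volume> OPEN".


22.91 WATERTIGHT

Per-triangle v0·(v1×v2)/6:
  t1: -0.1344
  t2: +2.9039
  t3: +2.4597
  t4: +0.9562
  t5: +1.2705
  t6: +4.3245
  t7: +4.0790
  t8: +1.3355
  t9: +0.2011
  t10: +5.5096
Σ = +22.9057 → |volume| = 22.91

Directed edges: 30 total, each appears once with its reverse present → watertight.


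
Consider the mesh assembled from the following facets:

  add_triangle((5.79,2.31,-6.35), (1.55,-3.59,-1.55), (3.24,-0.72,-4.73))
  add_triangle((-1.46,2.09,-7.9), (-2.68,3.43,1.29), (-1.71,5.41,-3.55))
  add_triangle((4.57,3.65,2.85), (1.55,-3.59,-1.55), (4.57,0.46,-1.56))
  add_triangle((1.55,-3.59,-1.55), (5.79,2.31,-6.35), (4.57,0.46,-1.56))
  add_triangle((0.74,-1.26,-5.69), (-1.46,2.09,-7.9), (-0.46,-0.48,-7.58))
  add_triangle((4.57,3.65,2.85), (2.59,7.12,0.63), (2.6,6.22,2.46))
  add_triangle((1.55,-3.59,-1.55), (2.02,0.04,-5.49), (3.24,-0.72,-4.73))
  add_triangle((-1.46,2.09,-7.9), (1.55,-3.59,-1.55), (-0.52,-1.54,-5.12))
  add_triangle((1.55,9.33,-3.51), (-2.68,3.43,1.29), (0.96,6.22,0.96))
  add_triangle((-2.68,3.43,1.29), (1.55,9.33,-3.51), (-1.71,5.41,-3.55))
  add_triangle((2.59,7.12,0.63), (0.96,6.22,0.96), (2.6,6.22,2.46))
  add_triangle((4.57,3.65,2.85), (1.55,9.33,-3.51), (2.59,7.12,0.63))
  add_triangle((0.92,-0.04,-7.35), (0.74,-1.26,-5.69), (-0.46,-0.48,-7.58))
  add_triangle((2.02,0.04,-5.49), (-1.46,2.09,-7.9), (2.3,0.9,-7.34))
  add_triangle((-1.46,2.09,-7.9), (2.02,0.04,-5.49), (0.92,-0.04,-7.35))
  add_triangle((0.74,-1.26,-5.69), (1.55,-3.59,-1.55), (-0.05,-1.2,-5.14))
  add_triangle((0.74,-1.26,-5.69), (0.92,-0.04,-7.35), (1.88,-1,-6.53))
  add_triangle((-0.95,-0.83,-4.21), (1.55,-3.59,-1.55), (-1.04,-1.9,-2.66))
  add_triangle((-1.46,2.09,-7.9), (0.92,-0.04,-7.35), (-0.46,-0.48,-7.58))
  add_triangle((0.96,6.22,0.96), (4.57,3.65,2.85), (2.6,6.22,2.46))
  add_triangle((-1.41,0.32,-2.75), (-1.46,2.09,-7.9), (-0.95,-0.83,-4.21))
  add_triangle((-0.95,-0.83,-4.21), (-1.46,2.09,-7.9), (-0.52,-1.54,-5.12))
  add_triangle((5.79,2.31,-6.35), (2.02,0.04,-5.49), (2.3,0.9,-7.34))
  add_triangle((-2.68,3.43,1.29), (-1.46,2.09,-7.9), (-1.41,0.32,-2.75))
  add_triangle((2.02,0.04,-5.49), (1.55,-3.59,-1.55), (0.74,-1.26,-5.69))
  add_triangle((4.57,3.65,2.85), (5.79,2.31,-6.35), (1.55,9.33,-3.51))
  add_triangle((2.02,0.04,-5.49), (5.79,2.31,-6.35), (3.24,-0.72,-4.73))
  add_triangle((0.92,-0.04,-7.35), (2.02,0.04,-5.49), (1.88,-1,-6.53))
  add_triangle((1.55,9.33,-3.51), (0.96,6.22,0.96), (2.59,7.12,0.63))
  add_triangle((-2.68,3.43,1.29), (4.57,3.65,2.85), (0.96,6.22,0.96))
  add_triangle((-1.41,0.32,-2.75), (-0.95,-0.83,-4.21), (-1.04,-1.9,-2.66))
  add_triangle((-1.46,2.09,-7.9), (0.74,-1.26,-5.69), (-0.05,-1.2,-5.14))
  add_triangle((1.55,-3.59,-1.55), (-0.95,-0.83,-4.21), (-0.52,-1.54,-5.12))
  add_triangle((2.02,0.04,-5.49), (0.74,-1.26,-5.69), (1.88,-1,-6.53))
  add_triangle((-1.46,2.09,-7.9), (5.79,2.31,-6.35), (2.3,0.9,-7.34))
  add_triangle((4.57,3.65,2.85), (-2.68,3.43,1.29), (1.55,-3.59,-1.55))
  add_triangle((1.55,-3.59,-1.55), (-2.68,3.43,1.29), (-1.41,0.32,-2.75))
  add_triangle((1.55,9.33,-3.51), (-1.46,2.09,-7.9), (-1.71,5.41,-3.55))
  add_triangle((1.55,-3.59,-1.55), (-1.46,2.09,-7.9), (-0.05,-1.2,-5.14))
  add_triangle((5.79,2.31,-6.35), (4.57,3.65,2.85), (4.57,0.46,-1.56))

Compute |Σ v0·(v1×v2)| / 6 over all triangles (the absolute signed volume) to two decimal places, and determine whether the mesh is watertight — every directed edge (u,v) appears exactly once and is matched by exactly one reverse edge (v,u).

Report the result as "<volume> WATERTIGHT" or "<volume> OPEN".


292.57 OPEN

Per-triangle v0·(v1×v2)/6:
  t1: +5.0696
  t2: +11.9462
  t3: +10.1022
  t4: +13.8217
  t5: -2.4370
  t6: +6.3355
  t7: +4.2653
  t8: +4.7541
  t9: +16.3822
  t10: +18.1223
  t11: +3.1159
  t12: +11.1515
  t13: +2.1360
  t14: +2.6372
  t15: +3.6922
  t16: +2.2912
  t17: +1.5671
  t18: +2.8471
  t19: +4.9972
  t20: -2.3427
  t21: +2.2157
  t22: +1.7462
  t23: +3.5050
  t24: +6.0437
  t25: +5.6270
  t26: +69.2843
  t27: +5.4903
  t28: +1.6656
  t29: +7.5981
  t30: +10.7671
  t31: +1.0280
  t32: +2.7617
  t33: +0.7569
  t34: -0.6751
  t35: +12.5857
  t36: +0.2120
  t37: +1.9268
  t38: +24.6011
  t39: -1.4500
  t40: +16.4281
Σ = +292.5730 → |volume| = 292.57

Directed edges: 120 total; 6 unmatched, e.g. (1.55,-3.59,-1.55)→(-1.04,-1.9,-2.66) → open.


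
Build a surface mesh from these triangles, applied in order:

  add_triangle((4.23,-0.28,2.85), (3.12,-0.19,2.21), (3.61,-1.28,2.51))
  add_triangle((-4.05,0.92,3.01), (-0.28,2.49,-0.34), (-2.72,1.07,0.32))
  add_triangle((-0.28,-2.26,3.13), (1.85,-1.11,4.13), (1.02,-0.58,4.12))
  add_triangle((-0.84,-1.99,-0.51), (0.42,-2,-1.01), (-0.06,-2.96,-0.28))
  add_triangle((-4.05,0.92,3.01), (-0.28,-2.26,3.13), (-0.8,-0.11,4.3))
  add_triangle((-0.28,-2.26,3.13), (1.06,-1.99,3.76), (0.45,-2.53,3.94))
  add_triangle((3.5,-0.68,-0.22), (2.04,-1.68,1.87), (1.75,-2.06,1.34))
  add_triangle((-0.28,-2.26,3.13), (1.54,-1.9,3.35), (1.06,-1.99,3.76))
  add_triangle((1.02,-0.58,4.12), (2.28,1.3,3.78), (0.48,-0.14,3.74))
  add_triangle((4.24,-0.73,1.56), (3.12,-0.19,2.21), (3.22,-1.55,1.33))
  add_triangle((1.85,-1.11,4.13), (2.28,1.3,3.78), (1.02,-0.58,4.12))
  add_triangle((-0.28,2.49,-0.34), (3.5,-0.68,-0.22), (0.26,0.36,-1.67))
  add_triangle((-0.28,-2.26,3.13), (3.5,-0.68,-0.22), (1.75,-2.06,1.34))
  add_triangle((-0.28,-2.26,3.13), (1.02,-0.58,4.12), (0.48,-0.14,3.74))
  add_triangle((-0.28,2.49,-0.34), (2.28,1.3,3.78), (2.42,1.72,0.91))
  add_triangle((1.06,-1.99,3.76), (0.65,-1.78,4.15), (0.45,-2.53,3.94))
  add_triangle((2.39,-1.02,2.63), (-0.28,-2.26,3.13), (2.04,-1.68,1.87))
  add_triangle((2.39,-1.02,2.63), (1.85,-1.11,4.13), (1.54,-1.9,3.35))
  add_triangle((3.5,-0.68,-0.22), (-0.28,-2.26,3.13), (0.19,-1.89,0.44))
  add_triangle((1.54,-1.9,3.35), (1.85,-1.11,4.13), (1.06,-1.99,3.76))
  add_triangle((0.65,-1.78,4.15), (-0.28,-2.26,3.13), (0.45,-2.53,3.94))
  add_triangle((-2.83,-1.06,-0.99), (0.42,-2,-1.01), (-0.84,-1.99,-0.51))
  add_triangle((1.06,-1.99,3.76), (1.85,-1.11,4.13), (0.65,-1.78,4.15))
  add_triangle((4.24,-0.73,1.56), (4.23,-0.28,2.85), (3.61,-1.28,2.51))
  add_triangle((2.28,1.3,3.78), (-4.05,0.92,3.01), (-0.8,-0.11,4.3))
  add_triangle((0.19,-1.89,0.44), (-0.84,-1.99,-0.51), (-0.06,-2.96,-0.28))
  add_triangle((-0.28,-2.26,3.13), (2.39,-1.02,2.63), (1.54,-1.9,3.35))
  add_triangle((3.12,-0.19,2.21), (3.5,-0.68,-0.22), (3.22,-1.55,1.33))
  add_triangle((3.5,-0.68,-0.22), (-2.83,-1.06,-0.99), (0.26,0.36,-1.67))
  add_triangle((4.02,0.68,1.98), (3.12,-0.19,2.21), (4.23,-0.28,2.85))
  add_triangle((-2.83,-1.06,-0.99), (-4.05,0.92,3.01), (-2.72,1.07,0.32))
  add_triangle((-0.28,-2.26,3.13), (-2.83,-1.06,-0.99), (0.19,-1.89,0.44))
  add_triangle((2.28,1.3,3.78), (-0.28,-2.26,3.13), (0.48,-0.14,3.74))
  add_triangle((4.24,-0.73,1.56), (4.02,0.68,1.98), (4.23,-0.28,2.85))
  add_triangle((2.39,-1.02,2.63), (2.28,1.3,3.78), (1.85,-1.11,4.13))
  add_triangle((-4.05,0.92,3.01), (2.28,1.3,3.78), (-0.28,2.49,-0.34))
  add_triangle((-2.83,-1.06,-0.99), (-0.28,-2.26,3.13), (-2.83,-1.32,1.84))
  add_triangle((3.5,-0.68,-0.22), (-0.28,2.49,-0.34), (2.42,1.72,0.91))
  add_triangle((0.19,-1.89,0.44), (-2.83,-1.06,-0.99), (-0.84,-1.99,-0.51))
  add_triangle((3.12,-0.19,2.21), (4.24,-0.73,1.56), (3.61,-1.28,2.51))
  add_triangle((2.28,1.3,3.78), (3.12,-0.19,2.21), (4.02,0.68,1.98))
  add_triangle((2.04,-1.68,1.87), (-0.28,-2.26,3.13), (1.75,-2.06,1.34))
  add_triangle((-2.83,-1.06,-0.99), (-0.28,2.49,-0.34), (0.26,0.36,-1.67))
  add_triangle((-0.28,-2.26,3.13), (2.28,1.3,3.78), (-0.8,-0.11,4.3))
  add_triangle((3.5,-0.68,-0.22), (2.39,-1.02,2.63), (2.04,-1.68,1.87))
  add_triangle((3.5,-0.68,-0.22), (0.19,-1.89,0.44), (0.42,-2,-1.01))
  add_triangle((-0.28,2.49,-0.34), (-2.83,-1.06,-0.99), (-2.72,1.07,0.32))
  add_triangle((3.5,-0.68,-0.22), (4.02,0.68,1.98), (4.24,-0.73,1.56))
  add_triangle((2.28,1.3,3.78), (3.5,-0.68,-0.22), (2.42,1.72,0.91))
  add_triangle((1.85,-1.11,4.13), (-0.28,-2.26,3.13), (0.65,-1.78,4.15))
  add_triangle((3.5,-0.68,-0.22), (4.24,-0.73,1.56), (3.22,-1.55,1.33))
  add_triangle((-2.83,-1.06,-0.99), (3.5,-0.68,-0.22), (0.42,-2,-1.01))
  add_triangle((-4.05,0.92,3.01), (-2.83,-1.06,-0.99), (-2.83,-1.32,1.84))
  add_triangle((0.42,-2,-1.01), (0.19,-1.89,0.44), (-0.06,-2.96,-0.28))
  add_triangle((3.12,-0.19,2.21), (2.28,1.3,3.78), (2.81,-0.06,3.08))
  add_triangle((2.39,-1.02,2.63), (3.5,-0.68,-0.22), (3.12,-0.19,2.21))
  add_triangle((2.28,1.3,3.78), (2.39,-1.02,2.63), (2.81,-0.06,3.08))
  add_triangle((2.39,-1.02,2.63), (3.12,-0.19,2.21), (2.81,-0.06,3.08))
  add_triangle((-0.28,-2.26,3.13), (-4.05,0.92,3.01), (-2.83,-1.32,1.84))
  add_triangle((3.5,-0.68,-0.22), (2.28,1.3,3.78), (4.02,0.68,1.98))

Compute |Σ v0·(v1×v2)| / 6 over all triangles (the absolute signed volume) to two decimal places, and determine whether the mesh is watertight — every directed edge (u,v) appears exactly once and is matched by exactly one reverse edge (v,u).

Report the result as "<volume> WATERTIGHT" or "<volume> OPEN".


85.63 WATERTIGHT

Per-triangle v0·(v1×v2)/6:
  t1: +0.0801
  t2: +2.6195
  t3: +1.4167
  t4: +0.3969
  t5: +5.2364
  t6: -0.0741
  t7: +0.9191
  t8: +0.3177
  t9: +0.9177
  t10: +0.7829
  t11: +1.5290
  t12: +2.2638
  t13: -1.1652
  t14: +0.8371
  t15: +3.1395
  t16: +0.3173
  t17: +1.4637
  t18: +0.8254
  t19: +2.7542
  t20: +0.4561
  t21: +0.3415
  t22: +0.6943
  t23: +0.5295
  t24: +0.9763
  t25: +5.6250
  t26: +0.2079
  t27: -0.1330
  t28: -1.6695
  t29: +1.8326
  t30: +0.0804
  t31: +2.8998
  t32: +2.6062
  t33: -1.7849
  t34: +1.0957
  t35: +2.0584
  t36: +9.6388
  t37: +2.4808
  t38: +1.9659
  t39: +0.4951
  t40: -0.7841
  t41: +1.6902
  t42: +0.9363
  t43: +2.1253
  t44: +4.9633
  t45: +1.4341
  t46: +1.5690
  t47: +1.7947
  t48: +1.4345
  t49: +3.9325
  t50: -0.4111
  t51: +1.0687
  t52: +0.3833
  t53: +3.7958
  t54: +0.2330
  t55: +0.6901
  t56: +1.4548
  t57: +0.5878
  t58: +0.5496
  t59: +4.2843
  t60: -1.0737
Σ = +85.6334 → |volume| = 85.63

Directed edges: 180 total, each appears once with its reverse present → watertight.


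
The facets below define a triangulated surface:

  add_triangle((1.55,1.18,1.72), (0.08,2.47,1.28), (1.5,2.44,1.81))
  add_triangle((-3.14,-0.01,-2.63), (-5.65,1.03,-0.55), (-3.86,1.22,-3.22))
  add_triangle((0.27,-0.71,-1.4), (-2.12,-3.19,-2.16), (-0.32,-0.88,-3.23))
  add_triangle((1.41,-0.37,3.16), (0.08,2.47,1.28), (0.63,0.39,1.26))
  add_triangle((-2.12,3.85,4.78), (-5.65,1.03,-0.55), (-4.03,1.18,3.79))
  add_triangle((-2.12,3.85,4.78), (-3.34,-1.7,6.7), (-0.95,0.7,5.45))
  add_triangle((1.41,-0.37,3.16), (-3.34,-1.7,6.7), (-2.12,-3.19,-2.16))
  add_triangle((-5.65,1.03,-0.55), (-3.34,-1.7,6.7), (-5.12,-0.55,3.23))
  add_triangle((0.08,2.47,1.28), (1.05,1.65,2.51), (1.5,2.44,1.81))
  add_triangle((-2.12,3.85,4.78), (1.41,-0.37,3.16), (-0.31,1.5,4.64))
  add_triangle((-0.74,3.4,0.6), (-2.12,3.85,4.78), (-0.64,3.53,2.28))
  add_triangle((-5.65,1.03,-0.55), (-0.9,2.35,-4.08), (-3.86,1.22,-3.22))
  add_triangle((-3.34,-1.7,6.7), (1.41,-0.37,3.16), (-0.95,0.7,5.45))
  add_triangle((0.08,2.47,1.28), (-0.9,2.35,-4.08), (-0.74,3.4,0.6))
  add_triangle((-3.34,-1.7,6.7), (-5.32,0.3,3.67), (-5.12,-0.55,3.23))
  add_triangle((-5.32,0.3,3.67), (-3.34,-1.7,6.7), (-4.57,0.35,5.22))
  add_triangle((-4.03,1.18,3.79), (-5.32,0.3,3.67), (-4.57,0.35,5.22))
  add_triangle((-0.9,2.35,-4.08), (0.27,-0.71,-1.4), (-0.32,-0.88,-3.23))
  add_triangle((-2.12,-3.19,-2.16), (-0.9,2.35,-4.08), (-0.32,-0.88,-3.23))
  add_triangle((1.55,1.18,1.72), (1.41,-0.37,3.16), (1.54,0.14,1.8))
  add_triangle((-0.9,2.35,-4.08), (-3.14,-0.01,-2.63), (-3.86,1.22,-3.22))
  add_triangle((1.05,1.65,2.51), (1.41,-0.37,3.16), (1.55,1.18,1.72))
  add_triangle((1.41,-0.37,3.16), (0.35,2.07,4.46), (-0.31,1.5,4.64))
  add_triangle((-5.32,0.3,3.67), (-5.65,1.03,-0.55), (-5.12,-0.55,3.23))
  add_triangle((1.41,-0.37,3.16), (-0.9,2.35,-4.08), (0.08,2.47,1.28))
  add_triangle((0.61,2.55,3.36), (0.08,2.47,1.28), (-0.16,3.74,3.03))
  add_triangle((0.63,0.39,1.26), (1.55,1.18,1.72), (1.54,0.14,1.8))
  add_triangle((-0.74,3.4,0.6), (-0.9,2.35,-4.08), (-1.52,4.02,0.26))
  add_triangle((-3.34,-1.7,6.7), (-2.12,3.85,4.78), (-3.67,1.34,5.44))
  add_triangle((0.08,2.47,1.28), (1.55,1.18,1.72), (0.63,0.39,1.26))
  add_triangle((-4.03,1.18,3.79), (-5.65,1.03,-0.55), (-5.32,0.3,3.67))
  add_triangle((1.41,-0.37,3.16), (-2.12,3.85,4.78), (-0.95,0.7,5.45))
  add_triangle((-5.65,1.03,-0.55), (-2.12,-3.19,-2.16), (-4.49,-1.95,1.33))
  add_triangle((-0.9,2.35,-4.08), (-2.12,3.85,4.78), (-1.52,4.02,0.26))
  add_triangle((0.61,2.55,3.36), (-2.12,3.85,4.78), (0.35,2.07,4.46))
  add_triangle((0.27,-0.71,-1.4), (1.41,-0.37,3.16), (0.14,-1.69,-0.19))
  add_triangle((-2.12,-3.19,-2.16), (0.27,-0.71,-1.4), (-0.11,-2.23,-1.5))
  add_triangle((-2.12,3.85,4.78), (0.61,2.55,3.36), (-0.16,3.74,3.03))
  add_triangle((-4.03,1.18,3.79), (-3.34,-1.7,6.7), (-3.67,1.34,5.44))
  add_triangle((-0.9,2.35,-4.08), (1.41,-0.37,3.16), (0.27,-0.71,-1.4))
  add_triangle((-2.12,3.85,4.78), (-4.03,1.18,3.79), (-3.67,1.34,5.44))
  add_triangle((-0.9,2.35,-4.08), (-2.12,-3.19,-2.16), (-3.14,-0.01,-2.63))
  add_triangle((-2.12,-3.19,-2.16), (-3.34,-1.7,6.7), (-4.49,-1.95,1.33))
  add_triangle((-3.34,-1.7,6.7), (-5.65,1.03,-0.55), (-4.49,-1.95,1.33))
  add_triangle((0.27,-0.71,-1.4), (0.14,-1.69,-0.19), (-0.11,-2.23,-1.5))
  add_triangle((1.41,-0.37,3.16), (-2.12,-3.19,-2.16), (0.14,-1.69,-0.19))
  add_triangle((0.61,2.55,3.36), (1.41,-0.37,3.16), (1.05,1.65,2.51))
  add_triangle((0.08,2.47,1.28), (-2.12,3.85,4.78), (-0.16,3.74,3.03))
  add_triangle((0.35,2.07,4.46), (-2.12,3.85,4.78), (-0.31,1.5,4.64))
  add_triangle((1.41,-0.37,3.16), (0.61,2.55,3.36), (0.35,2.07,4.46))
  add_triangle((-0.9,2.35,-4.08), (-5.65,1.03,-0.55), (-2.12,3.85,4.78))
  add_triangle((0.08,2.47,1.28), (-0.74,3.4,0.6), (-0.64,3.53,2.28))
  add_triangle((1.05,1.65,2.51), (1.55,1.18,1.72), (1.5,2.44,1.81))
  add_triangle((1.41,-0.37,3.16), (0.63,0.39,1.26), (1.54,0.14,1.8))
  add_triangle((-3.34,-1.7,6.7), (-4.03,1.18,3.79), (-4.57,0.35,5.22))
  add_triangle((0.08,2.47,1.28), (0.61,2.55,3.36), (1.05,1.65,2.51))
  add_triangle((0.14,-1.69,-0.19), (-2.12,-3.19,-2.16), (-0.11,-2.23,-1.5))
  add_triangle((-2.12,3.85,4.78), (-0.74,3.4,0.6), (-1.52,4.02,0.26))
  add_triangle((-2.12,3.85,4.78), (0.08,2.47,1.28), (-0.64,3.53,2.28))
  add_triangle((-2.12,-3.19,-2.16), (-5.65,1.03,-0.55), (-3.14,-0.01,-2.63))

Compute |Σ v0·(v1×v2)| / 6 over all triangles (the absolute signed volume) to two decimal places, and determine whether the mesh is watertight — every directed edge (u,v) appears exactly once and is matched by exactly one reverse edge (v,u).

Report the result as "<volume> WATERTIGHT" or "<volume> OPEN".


Per-triangle v0·(v1×v2)/6:
  t1: -0.3089
  t2: +2.6900
  t3: +0.9095
  t4: -0.2326
  t5: +11.5495
  t6: +9.3776
  t7: +10.9197
  t8: -1.7068
  t9: +0.7443
  t10: -0.9516
  t11: +1.5020
  t12: +3.9135
  t13: +6.0913
  t14: +1.3872
  t15: +3.7748
  t16: +3.8212
  t17: +1.6638
  t18: +0.6739
  t19: +4.2462
  t20: +0.3915
  t21: +2.1611
  t22: +0.8520
  t23: +1.4848
  t24: +3.4981
  t25: +1.7544
  t26: +0.4730
  t27: -0.1475
  t28: +1.5440
  t29: +6.2152
  t30: -0.3767
  t31: +4.3942
  t32: +4.8568
  t33: +11.0444
  t34: +1.9183
  t35: +2.2571
  t36: +0.7034
  t37: +0.6745
  t38: +2.3217
  t39: +4.2113
  t40: +1.3059
  t41: +3.8165
  t42: +6.0143
  t43: +10.2181
  t44: +14.4728
  t45: +0.1839
  t46: +1.4502
  t47: +0.8019
  t48: +0.6867
  t49: +2.0297
  t50: +1.3284
  t51: +23.2851
  t52: +0.5185
  t53: +0.4190
  t54: -0.1961
  t55: +0.7033
  t56: +0.4770
  t57: +0.6894
  t58: +1.8254
  t59: +0.4483
  t60: +6.7565
Σ = +187.5314 → |volume| = 187.53

Directed edges: 180 total, each appears once with its reverse present → watertight.

187.53 WATERTIGHT


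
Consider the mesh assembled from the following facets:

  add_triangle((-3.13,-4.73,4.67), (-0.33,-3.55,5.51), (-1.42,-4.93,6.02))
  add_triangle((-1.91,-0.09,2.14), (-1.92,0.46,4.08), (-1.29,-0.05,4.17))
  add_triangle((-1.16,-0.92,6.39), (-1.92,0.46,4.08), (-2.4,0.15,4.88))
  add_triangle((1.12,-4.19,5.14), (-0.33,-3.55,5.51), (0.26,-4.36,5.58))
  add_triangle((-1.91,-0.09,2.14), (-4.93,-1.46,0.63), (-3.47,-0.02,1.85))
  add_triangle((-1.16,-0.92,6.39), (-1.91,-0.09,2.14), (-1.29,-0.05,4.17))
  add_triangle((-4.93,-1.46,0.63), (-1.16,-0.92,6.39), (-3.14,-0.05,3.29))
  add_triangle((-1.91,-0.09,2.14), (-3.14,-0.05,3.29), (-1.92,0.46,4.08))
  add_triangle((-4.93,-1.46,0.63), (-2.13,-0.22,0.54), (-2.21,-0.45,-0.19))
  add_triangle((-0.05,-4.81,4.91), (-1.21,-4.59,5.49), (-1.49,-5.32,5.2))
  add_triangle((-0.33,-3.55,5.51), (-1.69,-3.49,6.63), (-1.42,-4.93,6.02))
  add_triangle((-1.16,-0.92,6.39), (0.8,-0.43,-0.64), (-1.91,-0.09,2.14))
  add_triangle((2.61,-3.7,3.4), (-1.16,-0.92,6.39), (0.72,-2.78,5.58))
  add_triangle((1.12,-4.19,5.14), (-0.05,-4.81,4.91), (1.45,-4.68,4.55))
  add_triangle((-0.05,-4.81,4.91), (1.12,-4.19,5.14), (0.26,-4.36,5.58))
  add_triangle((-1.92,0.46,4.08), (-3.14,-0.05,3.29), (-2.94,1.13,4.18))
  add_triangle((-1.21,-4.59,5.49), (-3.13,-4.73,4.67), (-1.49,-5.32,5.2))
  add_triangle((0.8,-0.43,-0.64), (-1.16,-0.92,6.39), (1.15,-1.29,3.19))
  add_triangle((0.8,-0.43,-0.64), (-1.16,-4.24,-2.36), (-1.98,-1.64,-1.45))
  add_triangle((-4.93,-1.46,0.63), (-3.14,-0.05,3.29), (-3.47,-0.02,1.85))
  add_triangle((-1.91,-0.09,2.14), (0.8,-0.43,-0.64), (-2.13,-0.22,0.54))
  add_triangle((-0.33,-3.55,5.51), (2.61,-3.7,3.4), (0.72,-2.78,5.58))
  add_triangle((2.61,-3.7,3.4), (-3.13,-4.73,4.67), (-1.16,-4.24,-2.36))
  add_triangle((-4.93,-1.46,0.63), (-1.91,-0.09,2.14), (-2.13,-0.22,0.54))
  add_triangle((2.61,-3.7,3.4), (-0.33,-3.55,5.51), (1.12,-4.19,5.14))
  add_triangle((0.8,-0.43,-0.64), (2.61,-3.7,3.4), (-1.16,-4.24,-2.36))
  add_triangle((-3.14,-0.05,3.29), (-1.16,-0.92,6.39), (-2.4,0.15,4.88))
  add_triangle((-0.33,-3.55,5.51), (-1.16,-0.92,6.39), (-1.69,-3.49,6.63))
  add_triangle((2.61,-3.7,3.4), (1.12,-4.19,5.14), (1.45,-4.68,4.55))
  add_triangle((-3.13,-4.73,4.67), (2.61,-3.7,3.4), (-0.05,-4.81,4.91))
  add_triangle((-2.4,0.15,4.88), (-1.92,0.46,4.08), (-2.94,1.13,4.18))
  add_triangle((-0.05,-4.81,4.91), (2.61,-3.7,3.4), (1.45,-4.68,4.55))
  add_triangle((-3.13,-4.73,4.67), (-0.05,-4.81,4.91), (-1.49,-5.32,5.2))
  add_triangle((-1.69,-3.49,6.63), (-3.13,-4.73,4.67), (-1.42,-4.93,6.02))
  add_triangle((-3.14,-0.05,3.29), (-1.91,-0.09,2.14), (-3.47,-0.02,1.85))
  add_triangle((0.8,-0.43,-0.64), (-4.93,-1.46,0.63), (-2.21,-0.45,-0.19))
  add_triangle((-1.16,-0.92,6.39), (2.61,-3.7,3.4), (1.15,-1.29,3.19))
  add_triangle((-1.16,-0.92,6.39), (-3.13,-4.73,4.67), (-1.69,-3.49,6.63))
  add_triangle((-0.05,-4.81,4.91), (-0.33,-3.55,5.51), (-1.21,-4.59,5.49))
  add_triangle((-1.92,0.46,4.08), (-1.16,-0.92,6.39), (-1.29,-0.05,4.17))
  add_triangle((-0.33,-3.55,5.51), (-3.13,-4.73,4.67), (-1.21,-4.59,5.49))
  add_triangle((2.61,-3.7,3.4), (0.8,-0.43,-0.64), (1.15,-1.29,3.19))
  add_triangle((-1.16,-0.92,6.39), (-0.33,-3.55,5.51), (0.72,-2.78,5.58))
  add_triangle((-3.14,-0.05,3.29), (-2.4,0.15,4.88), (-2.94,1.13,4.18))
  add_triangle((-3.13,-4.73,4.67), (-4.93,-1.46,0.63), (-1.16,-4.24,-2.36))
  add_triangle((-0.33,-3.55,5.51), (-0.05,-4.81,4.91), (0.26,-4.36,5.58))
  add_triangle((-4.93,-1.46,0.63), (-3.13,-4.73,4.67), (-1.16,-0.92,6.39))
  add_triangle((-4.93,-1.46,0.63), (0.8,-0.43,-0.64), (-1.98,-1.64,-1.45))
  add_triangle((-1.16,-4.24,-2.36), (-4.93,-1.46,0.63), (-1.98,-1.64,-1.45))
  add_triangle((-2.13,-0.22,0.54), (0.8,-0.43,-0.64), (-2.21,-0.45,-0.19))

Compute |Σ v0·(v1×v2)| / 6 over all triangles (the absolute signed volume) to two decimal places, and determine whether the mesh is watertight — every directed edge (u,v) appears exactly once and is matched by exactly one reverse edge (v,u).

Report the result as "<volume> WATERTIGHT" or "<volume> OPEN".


116.02 WATERTIGHT

Per-triangle v0·(v1×v2)/6:
  t1: -1.0775
  t2: -0.4708
  t3: +0.6181
  t4: +0.5237
  t5: -1.0200
  t6: -0.7680
  t7: +5.8810
  t8: -0.1001
  t9: +0.2045
  t10: +1.1402
  t11: +2.0088
  t12: -0.6873
  t13: +0.8683
  t14: +1.2487
  t15: +0.8422
  t16: -0.9915
  t17: +1.6094
  t18: -0.3565
  t19: +0.7819
  t20: +1.3748
  t21: -0.2847
  t22: +3.5674
  t23: +25.7761
  t24: +0.5353
  t25: +0.2904
  t26: +4.5658
  t27: +1.6257
  t28: +3.2380
  t29: +1.1900
  t30: +1.2671
  t31: +0.3111
  t32: -0.0298
  t33: -0.3874
  t34: +4.0620
  t35: -0.0531
  t36: +0.3492
  t37: +3.0569
  t38: +4.0606
  t39: +1.5684
  t40: +0.0967
  t41: +1.3631
  t42: +0.7672
  t43: +3.6768
  t44: +1.3484
  t45: +21.5088
  t46: +0.7270
  t47: +17.4820
  t48: -0.4677
  t49: +3.2809
  t50: -0.1021
Σ = +116.0201 → |volume| = 116.02

Directed edges: 150 total, each appears once with its reverse present → watertight.


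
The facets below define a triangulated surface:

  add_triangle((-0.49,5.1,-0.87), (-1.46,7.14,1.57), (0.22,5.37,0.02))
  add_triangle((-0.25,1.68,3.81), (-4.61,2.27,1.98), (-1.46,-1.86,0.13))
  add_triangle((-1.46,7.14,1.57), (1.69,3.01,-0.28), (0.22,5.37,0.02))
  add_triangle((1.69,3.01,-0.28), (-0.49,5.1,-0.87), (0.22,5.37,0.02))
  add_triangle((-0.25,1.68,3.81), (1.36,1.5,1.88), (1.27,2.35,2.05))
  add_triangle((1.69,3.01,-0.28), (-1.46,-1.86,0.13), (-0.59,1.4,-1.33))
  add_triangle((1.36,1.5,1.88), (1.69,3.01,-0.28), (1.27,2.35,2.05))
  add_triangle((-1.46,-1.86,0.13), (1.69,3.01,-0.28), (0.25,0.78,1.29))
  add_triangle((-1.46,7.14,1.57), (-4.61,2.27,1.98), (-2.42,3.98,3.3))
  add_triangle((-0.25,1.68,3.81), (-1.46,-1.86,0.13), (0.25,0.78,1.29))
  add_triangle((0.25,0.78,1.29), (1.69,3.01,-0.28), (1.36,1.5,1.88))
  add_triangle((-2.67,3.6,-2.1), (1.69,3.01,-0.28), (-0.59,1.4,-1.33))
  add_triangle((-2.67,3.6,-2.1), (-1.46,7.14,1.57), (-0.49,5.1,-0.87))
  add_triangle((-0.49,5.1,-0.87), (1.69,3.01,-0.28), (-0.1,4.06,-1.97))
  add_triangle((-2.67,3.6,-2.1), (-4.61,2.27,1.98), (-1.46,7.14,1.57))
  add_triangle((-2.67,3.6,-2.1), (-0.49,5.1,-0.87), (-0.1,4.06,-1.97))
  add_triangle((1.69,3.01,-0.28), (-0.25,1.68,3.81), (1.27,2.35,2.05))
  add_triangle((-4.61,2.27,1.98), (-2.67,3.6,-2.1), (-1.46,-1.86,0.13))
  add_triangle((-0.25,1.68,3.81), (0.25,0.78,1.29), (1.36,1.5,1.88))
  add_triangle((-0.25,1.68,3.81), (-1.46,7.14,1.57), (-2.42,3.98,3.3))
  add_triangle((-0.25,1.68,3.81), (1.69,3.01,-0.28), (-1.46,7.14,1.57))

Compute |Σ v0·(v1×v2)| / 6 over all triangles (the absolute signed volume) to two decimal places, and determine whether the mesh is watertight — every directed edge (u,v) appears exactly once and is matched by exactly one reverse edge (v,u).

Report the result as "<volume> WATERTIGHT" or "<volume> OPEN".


Per-triangle v0·(v1×v2)/6:
  t1: +2.3599
  t2: +6.7420
  t3: +1.7074
  t4: +1.4287
  t5: +0.7636
  t6: -0.2205
  t7: +0.6394
  t8: -0.2882
  t9: +9.1327
  t10: +0.2128
  t11: -0.5444
  t12: +1.6051
  t13: +6.4853
  t14: +2.2066
  t15: +17.6737
  t16: +2.8899
  t17: +1.2597
  t18: +7.3061
  t19: -0.0563
  t20: +6.8460
  t21: +9.5442
Σ = +77.6936 → |volume| = 77.69

Directed edges: 63 total; 9 unmatched, e.g. (-0.25,1.68,3.81)→(-4.61,2.27,1.98) → open.

77.69 OPEN


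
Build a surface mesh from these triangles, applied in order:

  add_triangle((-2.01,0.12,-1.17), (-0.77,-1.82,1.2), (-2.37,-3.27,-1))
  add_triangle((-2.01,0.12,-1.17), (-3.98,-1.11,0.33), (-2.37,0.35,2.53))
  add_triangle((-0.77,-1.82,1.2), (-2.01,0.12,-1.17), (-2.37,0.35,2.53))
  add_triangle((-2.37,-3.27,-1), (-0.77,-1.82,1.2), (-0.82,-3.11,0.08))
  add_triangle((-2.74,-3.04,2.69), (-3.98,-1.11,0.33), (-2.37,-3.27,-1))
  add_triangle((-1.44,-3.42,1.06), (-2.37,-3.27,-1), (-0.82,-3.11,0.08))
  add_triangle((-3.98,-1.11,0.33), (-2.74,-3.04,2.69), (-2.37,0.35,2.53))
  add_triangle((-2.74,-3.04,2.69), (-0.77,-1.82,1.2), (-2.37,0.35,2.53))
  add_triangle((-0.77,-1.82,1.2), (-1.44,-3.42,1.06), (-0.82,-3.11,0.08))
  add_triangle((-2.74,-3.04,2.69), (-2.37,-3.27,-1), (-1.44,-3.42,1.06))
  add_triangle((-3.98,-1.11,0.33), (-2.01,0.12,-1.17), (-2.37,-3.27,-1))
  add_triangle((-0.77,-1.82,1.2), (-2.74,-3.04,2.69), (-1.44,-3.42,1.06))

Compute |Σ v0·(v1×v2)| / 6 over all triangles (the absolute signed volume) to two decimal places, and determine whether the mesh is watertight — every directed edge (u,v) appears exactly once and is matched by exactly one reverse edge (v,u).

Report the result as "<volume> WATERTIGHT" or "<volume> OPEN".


15.90 WATERTIGHT

Per-triangle v0·(v1×v2)/6:
  t1: -1.6464
  t2: +1.9498
  t3: -2.5590
  t4: -1.0643
  t5: +6.0686
  t6: +1.0622
  t7: +5.1743
  t8: +0.6938
  t9: +0.1756
  t10: +2.6651
  t11: +2.8535
  t12: +0.5255
Σ = +15.8986 → |volume| = 15.90

Directed edges: 36 total, each appears once with its reverse present → watertight.


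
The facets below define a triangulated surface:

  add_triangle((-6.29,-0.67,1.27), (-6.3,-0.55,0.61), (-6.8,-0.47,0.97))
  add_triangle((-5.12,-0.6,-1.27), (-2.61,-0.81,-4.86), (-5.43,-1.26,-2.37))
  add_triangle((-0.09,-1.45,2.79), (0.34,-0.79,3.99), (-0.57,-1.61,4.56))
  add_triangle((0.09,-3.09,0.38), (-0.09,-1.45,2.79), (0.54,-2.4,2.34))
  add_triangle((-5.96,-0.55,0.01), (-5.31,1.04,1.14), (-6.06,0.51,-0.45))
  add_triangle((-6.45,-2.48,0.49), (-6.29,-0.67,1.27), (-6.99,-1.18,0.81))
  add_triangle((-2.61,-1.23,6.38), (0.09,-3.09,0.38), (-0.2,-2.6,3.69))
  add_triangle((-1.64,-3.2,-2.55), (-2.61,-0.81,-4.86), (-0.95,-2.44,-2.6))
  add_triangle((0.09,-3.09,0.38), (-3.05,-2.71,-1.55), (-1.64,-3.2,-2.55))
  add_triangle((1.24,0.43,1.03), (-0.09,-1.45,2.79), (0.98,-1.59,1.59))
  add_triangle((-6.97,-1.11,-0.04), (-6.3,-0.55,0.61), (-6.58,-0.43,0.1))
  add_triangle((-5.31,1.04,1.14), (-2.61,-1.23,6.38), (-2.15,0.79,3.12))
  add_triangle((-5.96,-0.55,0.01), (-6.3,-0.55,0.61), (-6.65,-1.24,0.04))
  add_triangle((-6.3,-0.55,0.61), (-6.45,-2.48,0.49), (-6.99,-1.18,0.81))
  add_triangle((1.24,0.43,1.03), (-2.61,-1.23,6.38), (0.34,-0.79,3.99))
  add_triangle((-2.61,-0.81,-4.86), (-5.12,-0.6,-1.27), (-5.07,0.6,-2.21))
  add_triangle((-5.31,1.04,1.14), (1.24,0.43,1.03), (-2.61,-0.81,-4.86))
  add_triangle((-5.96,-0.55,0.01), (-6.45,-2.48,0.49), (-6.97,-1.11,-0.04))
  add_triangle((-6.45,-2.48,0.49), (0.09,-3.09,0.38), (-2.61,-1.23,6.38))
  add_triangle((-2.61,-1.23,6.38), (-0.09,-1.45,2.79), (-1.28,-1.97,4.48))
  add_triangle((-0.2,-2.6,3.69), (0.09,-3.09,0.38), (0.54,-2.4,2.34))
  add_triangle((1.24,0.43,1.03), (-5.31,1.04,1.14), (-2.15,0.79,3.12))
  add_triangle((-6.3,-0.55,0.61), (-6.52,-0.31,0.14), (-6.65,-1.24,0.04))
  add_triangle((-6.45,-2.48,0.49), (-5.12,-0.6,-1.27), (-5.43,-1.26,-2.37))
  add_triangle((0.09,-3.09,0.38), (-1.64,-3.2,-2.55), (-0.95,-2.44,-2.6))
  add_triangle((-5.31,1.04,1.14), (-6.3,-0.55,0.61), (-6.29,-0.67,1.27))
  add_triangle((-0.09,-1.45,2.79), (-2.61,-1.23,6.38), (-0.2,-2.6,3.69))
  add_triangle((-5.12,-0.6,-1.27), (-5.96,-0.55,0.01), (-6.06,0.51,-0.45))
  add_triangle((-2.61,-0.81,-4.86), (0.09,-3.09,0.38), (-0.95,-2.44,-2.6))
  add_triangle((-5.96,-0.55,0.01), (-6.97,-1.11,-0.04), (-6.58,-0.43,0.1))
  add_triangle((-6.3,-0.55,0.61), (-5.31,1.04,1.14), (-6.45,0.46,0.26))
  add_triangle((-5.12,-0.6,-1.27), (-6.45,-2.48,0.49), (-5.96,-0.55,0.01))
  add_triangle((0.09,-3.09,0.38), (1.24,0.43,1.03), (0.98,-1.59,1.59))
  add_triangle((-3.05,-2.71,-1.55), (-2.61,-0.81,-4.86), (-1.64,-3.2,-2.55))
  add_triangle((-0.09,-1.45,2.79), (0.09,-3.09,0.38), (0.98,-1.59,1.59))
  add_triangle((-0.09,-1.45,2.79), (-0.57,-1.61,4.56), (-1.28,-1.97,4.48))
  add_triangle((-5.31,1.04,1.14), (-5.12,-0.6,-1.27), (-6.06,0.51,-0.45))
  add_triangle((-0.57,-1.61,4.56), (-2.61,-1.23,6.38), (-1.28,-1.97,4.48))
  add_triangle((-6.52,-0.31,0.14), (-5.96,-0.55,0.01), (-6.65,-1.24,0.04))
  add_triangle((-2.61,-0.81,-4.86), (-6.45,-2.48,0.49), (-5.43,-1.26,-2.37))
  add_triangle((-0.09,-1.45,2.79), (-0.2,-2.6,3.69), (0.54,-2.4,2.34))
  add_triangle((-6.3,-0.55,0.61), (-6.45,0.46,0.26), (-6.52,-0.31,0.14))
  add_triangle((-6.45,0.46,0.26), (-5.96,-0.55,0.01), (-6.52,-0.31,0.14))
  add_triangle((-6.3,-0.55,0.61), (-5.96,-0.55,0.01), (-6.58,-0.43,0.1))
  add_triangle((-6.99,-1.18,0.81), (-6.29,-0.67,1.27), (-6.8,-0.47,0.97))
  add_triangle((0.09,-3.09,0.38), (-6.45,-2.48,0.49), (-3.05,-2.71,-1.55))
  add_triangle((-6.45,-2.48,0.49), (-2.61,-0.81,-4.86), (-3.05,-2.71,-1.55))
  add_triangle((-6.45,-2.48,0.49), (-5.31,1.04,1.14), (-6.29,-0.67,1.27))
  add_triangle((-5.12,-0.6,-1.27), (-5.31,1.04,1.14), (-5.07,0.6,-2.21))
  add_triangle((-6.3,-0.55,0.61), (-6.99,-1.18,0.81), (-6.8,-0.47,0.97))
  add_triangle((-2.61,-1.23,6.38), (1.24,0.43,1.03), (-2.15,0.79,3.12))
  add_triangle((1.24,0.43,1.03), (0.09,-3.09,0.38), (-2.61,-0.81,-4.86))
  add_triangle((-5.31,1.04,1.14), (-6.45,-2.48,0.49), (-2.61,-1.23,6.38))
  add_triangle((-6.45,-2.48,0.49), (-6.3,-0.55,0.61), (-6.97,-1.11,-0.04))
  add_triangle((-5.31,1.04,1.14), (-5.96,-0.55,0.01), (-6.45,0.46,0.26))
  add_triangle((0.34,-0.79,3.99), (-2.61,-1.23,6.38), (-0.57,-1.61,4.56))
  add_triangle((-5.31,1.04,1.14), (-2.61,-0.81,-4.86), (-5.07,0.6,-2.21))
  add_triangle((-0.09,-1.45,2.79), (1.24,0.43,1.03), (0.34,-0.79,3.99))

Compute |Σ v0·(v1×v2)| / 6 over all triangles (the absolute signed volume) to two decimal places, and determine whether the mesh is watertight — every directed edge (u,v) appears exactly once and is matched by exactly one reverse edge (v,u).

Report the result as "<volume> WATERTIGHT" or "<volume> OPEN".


114.88 WATERTIGHT

Per-triangle v0·(v1×v2)/6:
  t1: -0.1254
  t2: +1.8018
  t3: +0.4180
  t4: -0.7715
  t5: +1.9007
  t6: +0.7595
  t7: +3.7078
  t8: +1.4429
  t9: +3.0622
  t10: +0.9150
  t11: +0.3913
  t12: +5.9965
  t13: -0.3738
  t14: +0.3486
  t15: +1.3549
  t16: +4.7024
  t17: +1.7121
  t18: -0.3190
  t19: +20.6699
  t20: -0.7007
  t21: +1.1063
  t22: +1.1599
  t23: +0.5045
  t24: +2.6175
  t25: +1.0407
  t26: +1.1229
  t27: +0.8413
  t28: +1.4163
  t29: -1.3253
  t30: +0.0321
  t31: +1.2478
  t32: +2.4545
  t33: +0.3788
  t34: +4.4473
  t35: +1.3508
  t36: +0.3308
  t37: -1.0645
  t38: +1.0944
  t39: +0.0887
  t40: +3.9225
  t41: +0.2398
  t42: +0.4286
  t43: +0.0631
  t44: -0.1027
  t45: +0.3443
  t46: +6.6239
  t47: +8.7299
  t48: -1.2397
  t49: +3.8548
  t50: +0.2037
  t51: +3.0421
  t52: +1.7305
  t53: +20.6581
  t54: +1.3680
  t55: -0.8069
  t56: +1.5042
  t57: -1.9715
  t58: +0.5496
Σ = +114.8802 → |volume| = 114.88

Directed edges: 174 total, each appears once with its reverse present → watertight.


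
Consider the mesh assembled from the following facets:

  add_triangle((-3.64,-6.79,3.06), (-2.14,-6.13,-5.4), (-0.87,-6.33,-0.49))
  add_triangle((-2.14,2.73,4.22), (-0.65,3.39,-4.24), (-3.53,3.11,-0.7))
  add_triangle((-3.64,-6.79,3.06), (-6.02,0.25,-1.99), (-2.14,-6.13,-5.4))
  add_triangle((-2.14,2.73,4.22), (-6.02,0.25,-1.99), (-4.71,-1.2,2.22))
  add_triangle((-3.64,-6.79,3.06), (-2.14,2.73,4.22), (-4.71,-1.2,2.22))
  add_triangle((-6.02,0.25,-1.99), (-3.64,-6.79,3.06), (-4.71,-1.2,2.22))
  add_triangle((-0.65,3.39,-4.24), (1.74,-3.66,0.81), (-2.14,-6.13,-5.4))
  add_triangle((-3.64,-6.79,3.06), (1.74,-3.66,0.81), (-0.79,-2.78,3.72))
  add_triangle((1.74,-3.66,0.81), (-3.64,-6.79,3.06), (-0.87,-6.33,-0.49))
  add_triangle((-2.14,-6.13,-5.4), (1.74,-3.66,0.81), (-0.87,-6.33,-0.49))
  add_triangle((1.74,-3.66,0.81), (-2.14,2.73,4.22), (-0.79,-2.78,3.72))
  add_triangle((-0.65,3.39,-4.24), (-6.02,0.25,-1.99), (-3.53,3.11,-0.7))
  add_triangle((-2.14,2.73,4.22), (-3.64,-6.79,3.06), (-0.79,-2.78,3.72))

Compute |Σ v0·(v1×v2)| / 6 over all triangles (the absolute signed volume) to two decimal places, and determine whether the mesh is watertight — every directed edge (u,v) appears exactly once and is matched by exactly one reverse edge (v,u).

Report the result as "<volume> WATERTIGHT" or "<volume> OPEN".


Per-triangle v0·(v1×v2)/6:
  t1: +18.9736
  t2: +9.7411
  t3: +59.2816
  t4: +16.9083
  t5: +18.2354
  t6: +20.3343
  t7: +14.7227
  t8: +11.0014
  t9: +11.6071
  t10: +10.1591
  t11: +4.6191
  t12: +13.5433
  t13: +14.3804
Σ = +223.5074 → |volume| = 223.51

Directed edges: 39 total; 9 unmatched, e.g. (-2.14,2.73,4.22)→(-0.65,3.39,-4.24) → open.

223.51 OPEN


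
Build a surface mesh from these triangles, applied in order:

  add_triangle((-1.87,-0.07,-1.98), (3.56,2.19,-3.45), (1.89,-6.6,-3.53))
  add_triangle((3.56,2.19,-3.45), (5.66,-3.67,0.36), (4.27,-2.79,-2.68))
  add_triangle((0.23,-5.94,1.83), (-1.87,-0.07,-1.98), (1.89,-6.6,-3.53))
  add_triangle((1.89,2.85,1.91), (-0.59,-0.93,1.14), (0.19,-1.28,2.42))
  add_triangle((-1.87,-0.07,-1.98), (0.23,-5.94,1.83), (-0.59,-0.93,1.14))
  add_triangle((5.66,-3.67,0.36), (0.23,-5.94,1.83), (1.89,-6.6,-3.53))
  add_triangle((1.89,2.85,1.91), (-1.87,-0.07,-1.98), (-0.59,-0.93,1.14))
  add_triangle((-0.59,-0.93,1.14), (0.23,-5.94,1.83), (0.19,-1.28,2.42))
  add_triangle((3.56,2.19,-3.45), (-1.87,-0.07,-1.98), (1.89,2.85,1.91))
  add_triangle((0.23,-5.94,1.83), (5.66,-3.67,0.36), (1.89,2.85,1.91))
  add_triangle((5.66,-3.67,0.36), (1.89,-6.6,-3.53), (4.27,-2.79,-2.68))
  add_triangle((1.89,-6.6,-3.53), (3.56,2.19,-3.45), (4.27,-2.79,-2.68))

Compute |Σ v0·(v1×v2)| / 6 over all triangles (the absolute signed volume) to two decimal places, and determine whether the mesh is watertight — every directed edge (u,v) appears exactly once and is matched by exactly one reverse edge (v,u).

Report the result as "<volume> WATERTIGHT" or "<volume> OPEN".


Per-triangle v0·(v1×v2)/6:
  t1: +18.5551
  t2: +12.5987
  t3: +13.5531
  t4: +0.8285
  t5: +2.8228
  t6: +29.1439
  t7: +1.5028
  t8: +1.3741
  t9: +6.1950
  t10: +16.7564
  t11: +14.8911
  t12: +12.1742
Σ = +130.3956 → |volume| = 130.40

Directed edges: 36 total; 6 unmatched, e.g. (3.56,2.19,-3.45)→(5.66,-3.67,0.36) → open.

130.40 OPEN


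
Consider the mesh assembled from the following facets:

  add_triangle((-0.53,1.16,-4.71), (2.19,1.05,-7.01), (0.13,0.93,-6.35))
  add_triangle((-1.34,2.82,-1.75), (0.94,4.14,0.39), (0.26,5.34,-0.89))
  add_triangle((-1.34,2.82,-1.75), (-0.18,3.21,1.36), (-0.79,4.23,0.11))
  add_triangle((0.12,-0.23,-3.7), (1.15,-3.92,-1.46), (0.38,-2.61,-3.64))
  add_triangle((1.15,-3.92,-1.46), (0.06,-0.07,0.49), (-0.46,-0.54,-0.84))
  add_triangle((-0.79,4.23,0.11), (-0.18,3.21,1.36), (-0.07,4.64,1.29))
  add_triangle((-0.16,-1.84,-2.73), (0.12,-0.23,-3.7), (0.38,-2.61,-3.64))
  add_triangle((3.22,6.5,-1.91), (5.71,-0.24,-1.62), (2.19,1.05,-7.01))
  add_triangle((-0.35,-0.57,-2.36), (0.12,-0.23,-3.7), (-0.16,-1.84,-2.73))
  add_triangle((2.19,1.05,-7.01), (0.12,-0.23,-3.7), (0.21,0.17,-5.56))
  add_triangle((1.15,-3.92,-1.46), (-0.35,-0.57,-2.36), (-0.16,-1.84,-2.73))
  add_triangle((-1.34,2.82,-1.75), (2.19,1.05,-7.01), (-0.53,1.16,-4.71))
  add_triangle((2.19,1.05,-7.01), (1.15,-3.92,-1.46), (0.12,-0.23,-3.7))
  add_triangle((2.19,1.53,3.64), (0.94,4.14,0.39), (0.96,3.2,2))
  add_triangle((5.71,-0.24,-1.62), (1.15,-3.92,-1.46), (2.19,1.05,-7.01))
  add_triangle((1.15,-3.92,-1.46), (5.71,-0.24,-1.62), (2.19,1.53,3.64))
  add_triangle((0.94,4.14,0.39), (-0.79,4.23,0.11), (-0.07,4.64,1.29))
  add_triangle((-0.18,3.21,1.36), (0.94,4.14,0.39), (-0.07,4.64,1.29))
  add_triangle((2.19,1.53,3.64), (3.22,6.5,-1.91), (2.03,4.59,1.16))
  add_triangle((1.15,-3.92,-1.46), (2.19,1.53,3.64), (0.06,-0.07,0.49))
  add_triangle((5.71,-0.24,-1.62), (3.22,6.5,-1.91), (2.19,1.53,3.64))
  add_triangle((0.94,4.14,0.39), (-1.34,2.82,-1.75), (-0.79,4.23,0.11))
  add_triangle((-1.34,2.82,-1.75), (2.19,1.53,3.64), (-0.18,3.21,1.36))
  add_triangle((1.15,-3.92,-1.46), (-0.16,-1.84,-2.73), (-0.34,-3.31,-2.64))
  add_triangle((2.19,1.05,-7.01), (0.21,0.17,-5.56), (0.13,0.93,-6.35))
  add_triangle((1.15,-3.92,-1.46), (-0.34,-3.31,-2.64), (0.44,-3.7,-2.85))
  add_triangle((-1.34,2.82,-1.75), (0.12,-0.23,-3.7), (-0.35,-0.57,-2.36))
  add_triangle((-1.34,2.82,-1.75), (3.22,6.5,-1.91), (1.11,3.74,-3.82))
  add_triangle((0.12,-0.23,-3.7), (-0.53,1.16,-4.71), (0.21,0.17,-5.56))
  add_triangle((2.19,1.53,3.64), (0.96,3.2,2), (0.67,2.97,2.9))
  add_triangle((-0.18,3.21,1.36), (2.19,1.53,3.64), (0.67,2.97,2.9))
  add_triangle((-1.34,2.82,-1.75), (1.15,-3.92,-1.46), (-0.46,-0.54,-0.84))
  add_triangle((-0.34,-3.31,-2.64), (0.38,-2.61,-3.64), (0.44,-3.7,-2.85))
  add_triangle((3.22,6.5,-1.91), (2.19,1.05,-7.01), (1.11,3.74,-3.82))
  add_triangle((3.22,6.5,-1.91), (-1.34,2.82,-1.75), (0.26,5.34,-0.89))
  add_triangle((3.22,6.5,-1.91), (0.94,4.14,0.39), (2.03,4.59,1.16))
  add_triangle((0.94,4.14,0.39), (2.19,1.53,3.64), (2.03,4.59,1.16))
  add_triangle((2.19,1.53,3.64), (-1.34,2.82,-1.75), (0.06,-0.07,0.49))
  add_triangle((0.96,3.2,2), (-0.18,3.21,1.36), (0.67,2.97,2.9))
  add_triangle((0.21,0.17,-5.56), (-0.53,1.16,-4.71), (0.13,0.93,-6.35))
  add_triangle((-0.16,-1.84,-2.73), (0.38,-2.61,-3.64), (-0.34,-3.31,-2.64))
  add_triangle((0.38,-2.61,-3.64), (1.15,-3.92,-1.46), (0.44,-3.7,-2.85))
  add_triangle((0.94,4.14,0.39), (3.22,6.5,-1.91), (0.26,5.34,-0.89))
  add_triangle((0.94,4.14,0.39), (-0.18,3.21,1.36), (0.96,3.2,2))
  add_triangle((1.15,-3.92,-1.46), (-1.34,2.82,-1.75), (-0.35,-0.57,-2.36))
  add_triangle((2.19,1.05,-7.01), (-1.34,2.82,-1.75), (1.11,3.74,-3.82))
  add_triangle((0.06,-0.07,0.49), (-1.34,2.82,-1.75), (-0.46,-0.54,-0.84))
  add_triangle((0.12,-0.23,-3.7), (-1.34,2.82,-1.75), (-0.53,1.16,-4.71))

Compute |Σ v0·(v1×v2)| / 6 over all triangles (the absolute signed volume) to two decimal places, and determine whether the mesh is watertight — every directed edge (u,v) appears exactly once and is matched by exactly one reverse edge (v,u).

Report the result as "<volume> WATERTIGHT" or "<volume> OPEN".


175.76 WATERTIGHT

Per-triangle v0·(v1×v2)/6:
  t1: +1.0338
  t2: +0.5788
  t3: +0.1927
  t4: +1.0023
  t5: +0.1920
  t6: +0.3710
  t7: +0.6352
  t8: +39.2591
  t9: +0.3745
  t10: +0.5969
  t11: -0.2910
  t12: +4.9794
  t13: +5.6448
  t14: +1.5965
  t15: +24.7715
  t16: +13.9509
  t17: +1.2538
  t18: +0.2850
  t19: +4.9723
  t20: +0.8106
  t21: +28.4469
  t22: +2.0403
  t23: -1.6937
  t24: -1.1080
  t25: +1.3978
  t26: +0.6674
  t27: +1.1350
  t28: +7.3266
  t29: +0.2437
  t30: +1.2799
  t31: -0.6599
  t32: +0.9174
  t33: +0.7411
  t34: +10.3145
  t35: +4.3946
  t36: +2.5949
  t37: +1.4577
  t38: +0.5546
  t39: +0.7124
  t40: +0.3793
  t41: +0.4264
  t42: +0.7542
  t43: +3.3341
  t44: +1.2355
  t45: -0.2269
  t46: +6.7336
  t47: +0.1356
  t48: +0.0182
Σ = +175.7634 → |volume| = 175.76

Directed edges: 144 total, each appears once with its reverse present → watertight.
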